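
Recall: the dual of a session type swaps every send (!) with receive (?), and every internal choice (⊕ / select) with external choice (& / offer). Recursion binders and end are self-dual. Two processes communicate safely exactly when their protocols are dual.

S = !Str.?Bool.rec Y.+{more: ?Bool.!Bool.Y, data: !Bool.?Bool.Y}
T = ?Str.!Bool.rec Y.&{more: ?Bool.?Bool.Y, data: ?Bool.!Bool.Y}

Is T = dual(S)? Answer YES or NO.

!Str ‖ ?Str  ok
  ?Bool ‖ !Bool  ok
    rec Y ‖ rec Y  ok (binder kept)
      +{more,data} ‖ &{more,data}  ok same labels
        • more:
          ?Bool ‖ ?Bool  ✗ same direction on both sides — not dual

NO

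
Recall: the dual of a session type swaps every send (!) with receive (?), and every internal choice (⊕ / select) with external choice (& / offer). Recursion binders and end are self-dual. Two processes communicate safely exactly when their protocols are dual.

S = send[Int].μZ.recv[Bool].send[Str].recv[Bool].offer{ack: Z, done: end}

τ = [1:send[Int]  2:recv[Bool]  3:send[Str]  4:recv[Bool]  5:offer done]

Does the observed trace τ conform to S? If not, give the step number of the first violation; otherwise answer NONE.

@1 send[Int]  match  now at μZ.…
@2 recv[Bool]  match  now at send[Str].recv[Bool].offer{ack: μZ.…, done: end}
@3 send[Str]  match  now at recv[Bool].offer{ack: μZ.…, done: end}
@4 recv[Bool]  match  now at offer{ack: μZ.…, done: end}
@5 offer done  match  now at end
τ conforms to S (length 5)

NONE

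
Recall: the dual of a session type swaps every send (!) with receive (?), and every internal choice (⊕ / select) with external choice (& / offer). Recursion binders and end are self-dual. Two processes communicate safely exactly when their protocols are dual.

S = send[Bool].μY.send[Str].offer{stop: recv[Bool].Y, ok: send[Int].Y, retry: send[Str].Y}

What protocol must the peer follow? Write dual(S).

recv[Bool].μY.recv[Str].select{stop: send[Bool].Y, ok: recv[Int].Y, retry: recv[Str].Y}

send[Bool] → recv[Bool]
  μY → μY  (μ self-dual)
    send[Str] → recv[Str]
      offer{stop,ok,retry} → select{stop,ok,retry}  (&→⊕)
        case stop:
          recv[Bool] → send[Bool]
            Y ↦ Y
        case ok:
          send[Int] → recv[Int]
            Y ↦ Y
        case retry:
          send[Str] → recv[Str]
            Y ↦ Y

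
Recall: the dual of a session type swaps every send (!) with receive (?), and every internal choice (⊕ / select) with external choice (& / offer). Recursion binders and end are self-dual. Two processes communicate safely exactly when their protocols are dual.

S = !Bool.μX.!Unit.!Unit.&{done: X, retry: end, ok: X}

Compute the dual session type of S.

?Bool.μX.?Unit.?Unit.⊕{done: X, retry: end, ok: X}

!Bool ↦ ?Bool
  μX ↦ μX  (binder kept)
    !Unit ↦ ?Unit
      !Unit ↦ ?Unit
        &{done,retry,ok} ↦ ⊕{done,retry,ok}  (offer→select)
          [done]
            X self-dual
          [retry]
            end self-dual
          [ok]
            X self-dual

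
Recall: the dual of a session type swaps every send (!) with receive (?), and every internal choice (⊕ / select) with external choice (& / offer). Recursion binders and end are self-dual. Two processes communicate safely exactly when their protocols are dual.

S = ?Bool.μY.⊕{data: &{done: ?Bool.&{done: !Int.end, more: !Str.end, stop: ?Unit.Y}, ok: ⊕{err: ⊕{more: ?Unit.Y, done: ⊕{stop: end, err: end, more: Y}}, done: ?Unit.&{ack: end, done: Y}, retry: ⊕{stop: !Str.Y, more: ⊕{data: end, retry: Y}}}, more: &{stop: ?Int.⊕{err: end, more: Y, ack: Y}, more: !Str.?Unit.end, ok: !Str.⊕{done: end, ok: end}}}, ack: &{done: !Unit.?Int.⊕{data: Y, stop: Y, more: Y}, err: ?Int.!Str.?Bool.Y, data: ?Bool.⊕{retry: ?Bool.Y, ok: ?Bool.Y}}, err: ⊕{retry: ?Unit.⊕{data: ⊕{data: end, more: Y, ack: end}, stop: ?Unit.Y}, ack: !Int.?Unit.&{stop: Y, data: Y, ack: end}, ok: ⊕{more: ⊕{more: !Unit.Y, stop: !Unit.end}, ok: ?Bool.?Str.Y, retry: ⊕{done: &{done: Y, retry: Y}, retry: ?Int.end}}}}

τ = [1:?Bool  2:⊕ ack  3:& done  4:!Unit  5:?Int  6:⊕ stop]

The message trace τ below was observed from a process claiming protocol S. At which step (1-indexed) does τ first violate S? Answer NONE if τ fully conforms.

NONE

@1 ?Bool  ok  now at μY.…
@2 ⊕ ack  ok  now at &{done: !Unit.?Int.⊕{data: μY.…, stop: μY.…, more: μY.…}, err: ?Int.!Str.?Bool.μY.…, data: ?Bool.⊕{retry: ?Bool.μY.…, ok: ?Bool.μY.…}}
@3 & done  ok  now at !Unit.?Int.⊕{data: μY.…, stop: μY.…, more: μY.…}
@4 !Unit  ok  now at ?Int.⊕{data: μY.…, stop: μY.…, more: μY.…}
@5 ?Int  ok  now at ⊕{data: μY.…, stop: μY.…, more: μY.…}
@6 ⊕ stop  ok  now at μY.…
all 6 steps conform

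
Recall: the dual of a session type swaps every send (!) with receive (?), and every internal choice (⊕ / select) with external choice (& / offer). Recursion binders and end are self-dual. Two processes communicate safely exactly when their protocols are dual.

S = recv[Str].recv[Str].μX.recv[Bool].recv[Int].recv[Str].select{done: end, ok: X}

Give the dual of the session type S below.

send[Str].send[Str].μX.send[Bool].send[Int].send[Str].offer{done: end, ok: X}

recv[Str] → send[Str]
  recv[Str] → send[Str]
    μX → μX  (rec unchanged)
      recv[Bool] → send[Bool]
        recv[Int] → send[Int]
          recv[Str] → send[Str]
            select{done,ok} → offer{done,ok}  (select→offer)
              case done:
                dual(end) = end
              case ok:
                dual(X) = X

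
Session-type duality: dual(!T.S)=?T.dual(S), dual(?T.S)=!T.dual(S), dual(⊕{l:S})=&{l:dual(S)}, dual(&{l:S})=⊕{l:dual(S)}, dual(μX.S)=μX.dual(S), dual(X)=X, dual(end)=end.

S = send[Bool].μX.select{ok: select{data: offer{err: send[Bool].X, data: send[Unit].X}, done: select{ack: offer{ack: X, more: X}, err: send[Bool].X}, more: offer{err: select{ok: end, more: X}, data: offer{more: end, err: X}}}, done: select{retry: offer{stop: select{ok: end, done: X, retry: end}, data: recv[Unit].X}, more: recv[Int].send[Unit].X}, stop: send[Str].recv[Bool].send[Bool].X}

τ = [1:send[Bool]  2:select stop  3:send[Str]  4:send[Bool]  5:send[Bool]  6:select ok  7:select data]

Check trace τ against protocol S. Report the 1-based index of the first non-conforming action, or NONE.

@1 send[Bool]  ok  cont: μX.…
@2 select stop  ok  cont: send[Str].recv[Bool].send[Bool].μX.…
@3 send[Str]  ok  cont: recv[Bool].send[Bool].μX.…
@4 got send[Bool], protocol expects recv[Bool]  ✗

4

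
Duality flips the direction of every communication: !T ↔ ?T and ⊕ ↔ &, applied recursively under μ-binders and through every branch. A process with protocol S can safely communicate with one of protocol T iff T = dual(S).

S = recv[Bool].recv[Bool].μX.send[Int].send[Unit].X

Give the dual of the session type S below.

send[Bool].send[Bool].μX.recv[Int].recv[Unit].X

recv[Bool] → send[Bool]
  recv[Bool] → send[Bool]
    μX → μX  (μ self-dual)
      send[Int] → recv[Int]
        send[Unit] → recv[Unit]
          X self-dual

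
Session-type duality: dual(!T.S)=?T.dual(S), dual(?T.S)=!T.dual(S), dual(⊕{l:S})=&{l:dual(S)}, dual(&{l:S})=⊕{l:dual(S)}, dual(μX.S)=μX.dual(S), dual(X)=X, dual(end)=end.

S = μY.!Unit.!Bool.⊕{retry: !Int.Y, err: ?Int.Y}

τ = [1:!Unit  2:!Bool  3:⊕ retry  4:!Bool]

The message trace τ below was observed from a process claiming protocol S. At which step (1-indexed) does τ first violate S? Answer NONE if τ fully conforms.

@1 !Unit  ok  cont: !Bool.⊕{retry: !Int.μY.…, err: ?Int.μY.…}
@2 !Bool  ok  cont: ⊕{retry: !Int.μY.…, err: ?Int.μY.…}
@3 ⊕ retry  ok  cont: !Int.μY.…
@4 got !Bool, protocol expects !Int  ✗

4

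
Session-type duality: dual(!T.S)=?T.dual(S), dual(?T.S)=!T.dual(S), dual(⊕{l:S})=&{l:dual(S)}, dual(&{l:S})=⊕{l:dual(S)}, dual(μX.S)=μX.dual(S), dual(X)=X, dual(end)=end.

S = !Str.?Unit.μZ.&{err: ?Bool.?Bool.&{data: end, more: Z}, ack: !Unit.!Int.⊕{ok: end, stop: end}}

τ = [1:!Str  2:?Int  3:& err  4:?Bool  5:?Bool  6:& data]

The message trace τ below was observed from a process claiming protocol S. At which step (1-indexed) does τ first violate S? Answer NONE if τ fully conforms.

@1 !Str  match  residual = ?Unit.μZ.…
@2 got ?Int, protocol expects ?Unit  ✗

2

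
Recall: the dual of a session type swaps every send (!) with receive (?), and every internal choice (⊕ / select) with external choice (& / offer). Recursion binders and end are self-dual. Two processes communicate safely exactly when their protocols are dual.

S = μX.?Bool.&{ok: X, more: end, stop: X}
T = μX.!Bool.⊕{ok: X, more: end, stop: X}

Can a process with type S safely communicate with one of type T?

YES

μX vs μX  ok (binder kept)
  ?Bool vs !Bool  ok
    &{ok,more,stop} vs ⊕{ok,more,stop}  ok label sets agree
      • ok:
        X vs X  ok
      • more:
        end vs end  ok
      • stop:
        X vs X  ok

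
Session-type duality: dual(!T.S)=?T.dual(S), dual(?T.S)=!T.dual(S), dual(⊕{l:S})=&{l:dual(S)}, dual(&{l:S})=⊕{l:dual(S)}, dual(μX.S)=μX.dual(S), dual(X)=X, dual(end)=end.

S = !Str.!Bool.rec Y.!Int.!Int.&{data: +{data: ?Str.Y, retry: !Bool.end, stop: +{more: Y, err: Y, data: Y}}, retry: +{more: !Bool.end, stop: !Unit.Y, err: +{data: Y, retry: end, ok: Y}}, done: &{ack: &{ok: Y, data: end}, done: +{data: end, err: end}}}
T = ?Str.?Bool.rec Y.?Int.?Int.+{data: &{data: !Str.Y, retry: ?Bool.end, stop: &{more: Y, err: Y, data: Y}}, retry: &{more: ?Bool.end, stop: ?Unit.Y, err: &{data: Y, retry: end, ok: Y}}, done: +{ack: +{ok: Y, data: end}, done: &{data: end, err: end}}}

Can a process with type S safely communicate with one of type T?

YES

!Str vs ?Str  match
  !Bool vs ?Bool  match
    rec Y vs rec Y  match (μ self-dual)
      !Int vs ?Int  match
        !Int vs ?Int  match
          &{data,retry,done} vs +{data,retry,done}  match label sets agree
            • data:
              +{data,retry,stop} vs &{data,retry,stop}  match label sets agree
                • data:
                  ?Str vs !Str  match
                    Y vs Y  match
                • retry:
                  !Bool vs ?Bool  match
                    end vs end  match
                • stop:
                  +{more,err,data} vs &{more,err,data}  match label sets agree
                    • more:
                      Y vs Y  match
                    • err:
                      Y vs Y  match
                    • data:
                      Y vs Y  match
            • retry:
              +{more,stop,err} vs &{more,stop,err}  match label sets agree
                • more:
                  !Bool vs ?Bool  match
                    end vs end  match
                • stop:
                  !Unit vs ?Unit  match
                    Y vs Y  match
                • err:
                  +{data,retry,ok} vs &{data,retry,ok}  match label sets agree
                    • data:
                      Y vs Y  match
                    • retry:
                      end vs end  match
                    • ok:
                      Y vs Y  match
            • done:
              &{ack,done} vs +{ack,done}  match label sets agree
                • ack:
                  &{ok,data} vs +{ok,data}  match label sets agree
                    • ok:
                      Y vs Y  match
                    • data:
                      end vs end  match
                • done:
                  +{data,err} vs &{data,err}  match label sets agree
                    • data:
                      end vs end  match
                    • err:
                      end vs end  match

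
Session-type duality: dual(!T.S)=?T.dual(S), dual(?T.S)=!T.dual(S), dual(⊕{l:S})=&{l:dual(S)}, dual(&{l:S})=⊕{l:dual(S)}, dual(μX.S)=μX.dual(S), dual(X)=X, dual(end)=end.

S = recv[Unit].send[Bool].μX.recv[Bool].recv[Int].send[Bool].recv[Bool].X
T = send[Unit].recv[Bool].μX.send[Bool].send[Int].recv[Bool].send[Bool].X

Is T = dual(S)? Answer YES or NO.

YES

recv[Unit] | send[Unit]  ok
  send[Bool] | recv[Bool]  ok
    μX | μX  ok (rec unchanged)
      recv[Bool] | send[Bool]  ok
        recv[Int] | send[Int]  ok
          send[Bool] | recv[Bool]  ok
            recv[Bool] | send[Bool]  ok
              X | X  ok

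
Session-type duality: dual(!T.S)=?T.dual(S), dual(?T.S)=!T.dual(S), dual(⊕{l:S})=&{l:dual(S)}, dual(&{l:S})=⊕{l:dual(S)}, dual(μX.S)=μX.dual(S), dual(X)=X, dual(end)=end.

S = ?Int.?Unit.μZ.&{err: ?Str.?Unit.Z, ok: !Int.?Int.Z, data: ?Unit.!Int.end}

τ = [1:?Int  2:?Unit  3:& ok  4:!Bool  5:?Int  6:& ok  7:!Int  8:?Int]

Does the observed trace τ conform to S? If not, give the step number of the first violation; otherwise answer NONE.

[1] ?Int  ✓  residual = ?Unit.μZ.…
[2] ?Unit  ✓  residual = μZ.…
[3] & ok  ✓  residual = !Int.?Int.μZ.…
[4] got !Bool, protocol expects !Int  ✗

4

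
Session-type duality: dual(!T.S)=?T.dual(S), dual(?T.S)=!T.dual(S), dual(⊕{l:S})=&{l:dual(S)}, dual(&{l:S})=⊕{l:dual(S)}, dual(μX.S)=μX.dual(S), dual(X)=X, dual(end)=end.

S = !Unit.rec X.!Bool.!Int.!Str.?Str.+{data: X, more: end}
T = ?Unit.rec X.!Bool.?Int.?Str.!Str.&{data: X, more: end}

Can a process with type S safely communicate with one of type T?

!Unit vs ?Unit  ok
  rec X vs rec X  ok (binder kept)
    !Bool vs !Bool  ✗ same direction on both sides — not dual

NO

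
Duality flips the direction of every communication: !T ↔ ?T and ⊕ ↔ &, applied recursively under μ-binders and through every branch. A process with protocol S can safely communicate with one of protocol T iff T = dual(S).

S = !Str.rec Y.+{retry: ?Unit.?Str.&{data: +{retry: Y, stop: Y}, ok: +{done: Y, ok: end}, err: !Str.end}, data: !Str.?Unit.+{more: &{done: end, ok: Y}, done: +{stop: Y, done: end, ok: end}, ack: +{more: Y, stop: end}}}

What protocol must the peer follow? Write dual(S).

?Str.rec Y.&{retry: !Unit.!Str.+{data: &{retry: Y, stop: Y}, ok: &{done: Y, ok: end}, err: ?Str.end}, data: ?Str.!Unit.&{more: +{done: end, ok: Y}, done: &{stop: Y, done: end, ok: end}, ack: &{more: Y, stop: end}}}

!Str → ?Str
  rec Y → rec Y  (binder kept)
    +{retry,data} → &{retry,data}  (internal→external)
      • retry:
        ?Unit → !Unit
          ?Str → !Str
            &{data,ok,err} → +{data,ok,err}  (external→internal)
              • data:
                +{retry,stop} → &{retry,stop}  (internal→external)
                  • retry:
                    Y ↦ Y
                  • stop:
                    Y ↦ Y
              • ok:
                +{done,ok} → &{done,ok}  (internal→external)
                  • done:
                    Y ↦ Y
                  • ok:
                    end ↦ end
              • err:
                !Str → ?Str
                  end ↦ end
      • data:
        !Str → ?Str
          ?Unit → !Unit
            +{more,done,ack} → &{more,done,ack}  (internal→external)
              • more:
                &{done,ok} → +{done,ok}  (external→internal)
                  • done:
                    end ↦ end
                  • ok:
                    Y ↦ Y
              • done:
                +{stop,done,ok} → &{stop,done,ok}  (internal→external)
                  • stop:
                    Y ↦ Y
                  • done:
                    end ↦ end
                  • ok:
                    end ↦ end
              • ack:
                +{more,stop} → &{more,stop}  (internal→external)
                  • more:
                    Y ↦ Y
                  • stop:
                    end ↦ end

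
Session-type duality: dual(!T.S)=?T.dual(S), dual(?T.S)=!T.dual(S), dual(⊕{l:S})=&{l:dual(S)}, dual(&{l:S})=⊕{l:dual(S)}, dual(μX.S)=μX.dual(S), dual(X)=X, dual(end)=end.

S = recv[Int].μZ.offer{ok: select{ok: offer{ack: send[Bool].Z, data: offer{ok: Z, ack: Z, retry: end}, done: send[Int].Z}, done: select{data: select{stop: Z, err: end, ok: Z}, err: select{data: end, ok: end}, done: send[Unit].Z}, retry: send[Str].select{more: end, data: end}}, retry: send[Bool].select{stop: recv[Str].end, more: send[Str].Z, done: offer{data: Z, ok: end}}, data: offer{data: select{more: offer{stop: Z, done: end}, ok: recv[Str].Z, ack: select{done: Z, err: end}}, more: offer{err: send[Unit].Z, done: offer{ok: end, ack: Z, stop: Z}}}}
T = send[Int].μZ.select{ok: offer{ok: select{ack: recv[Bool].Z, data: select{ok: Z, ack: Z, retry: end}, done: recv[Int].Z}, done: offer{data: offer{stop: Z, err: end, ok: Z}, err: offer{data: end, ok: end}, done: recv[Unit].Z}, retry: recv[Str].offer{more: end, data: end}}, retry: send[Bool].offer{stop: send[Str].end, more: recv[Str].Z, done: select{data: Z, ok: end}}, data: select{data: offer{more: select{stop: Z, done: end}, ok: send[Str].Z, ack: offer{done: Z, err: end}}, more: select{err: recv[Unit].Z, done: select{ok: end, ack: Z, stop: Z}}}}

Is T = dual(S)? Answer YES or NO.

NO

recv[Int] | send[Int]  match
  μZ | μZ  match (μ self-dual)
    offer{ok,retry,data} | select{ok,retry,data}  match same labels
      • ok:
        select{ok,done,retry} | offer{ok,done,retry}  match same labels
          • ok:
            offer{ack,data,done} | select{ack,data,done}  match same labels
              • ack:
                send[Bool] | recv[Bool]  match
                  Z | Z  match
              • data:
                offer{ok,ack,retry} | select{ok,ack,retry}  match same labels
                  • ok:
                    Z | Z  match
                  • ack:
                    Z | Z  match
                  • retry:
                    end | end  match
              • done:
                send[Int] | recv[Int]  match
                  Z | Z  match
          • done:
            select{data,err,done} | offer{data,err,done}  match same labels
              • data:
                select{stop,err,ok} | offer{stop,err,ok}  match same labels
                  • stop:
                    Z | Z  match
                  • err:
                    end | end  match
                  • ok:
                    Z | Z  match
              • err:
                select{data,ok} | offer{data,ok}  match same labels
                  • data:
                    end | end  match
                  • ok:
                    end | end  match
              • done:
                send[Unit] | recv[Unit]  match
                  Z | Z  match
          • retry:
            send[Str] | recv[Str]  match
              select{more,data} | offer{more,data}  match same labels
                • more:
                  end | end  match
                • data:
                  end | end  match
      • retry:
        send[Bool] | send[Bool]  ✗ same direction on both sides — not dual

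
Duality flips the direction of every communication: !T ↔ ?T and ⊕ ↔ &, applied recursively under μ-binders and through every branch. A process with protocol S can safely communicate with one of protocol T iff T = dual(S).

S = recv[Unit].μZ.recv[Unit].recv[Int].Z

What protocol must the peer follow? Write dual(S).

send[Unit].μZ.send[Unit].send[Int].Z

recv[Unit] → send[Unit]
  μZ → μZ  (binder kept)
    recv[Unit] → send[Unit]
      recv[Int] → send[Int]
        Z self-dual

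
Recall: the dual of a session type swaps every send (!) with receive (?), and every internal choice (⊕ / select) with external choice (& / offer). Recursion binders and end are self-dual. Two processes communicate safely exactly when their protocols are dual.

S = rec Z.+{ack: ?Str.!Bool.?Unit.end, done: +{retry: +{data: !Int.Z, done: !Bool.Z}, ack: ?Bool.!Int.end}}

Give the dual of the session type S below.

rec Z = rec Z  (rec unchanged)
  +{ack,done} = &{ack,done}  (internal→external)
    case ack:
      ?Str = !Str
        !Bool = ?Bool
          ?Unit = !Unit
            end ↦ end
    case done:
      +{retry,ack} = &{retry,ack}  (internal→external)
        case retry:
          +{data,done} = &{data,done}  (internal→external)
            case data:
              !Int = ?Int
                Z ↦ Z
            case done:
              !Bool = ?Bool
                Z ↦ Z
        case ack:
          ?Bool = !Bool
            !Int = ?Int
              end ↦ end

rec Z.&{ack: !Str.?Bool.!Unit.end, done: &{retry: &{data: ?Int.Z, done: ?Bool.Z}, ack: !Bool.?Int.end}}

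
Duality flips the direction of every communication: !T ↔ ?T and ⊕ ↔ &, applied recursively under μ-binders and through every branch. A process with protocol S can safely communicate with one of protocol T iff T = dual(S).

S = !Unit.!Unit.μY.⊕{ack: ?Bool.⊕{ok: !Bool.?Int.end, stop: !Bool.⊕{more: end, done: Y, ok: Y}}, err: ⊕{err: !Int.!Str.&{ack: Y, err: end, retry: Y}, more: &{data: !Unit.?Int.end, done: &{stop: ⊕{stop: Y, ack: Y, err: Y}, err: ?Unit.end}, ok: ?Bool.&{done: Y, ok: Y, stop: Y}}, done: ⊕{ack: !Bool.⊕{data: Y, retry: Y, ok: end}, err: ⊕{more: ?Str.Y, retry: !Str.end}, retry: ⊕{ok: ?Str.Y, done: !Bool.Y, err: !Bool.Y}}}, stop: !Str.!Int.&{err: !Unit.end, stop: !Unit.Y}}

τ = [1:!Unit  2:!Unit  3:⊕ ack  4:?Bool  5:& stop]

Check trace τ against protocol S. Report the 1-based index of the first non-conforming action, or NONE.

[1] !Unit  ok  residual = !Unit.μY.…
[2] !Unit  ok  residual = μY.…
[3] ⊕ ack  ok  residual = ?Bool.⊕{ok: !Bool.?Int.end, stop: !Bool.⊕{more: end, done: μY.…, ok: μY.…}}
[4] ?Bool  ok  residual = ⊕{ok: !Bool.?Int.end, stop: !Bool.⊕{more: end, done: μY.…, ok: μY.…}}
[5] got & stop, protocol expects ⊕ ok or ⊕ stop  ✗

5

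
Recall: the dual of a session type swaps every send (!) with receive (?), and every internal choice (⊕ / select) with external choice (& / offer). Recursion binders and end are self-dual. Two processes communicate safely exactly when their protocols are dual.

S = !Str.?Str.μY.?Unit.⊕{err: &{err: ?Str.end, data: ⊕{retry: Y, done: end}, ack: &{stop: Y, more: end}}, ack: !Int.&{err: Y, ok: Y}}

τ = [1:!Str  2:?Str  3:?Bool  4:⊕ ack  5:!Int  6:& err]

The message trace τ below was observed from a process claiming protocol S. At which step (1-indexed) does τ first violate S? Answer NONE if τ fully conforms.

@1 !Str  match  residual = ?Str.μY.…
@2 ?Str  match  residual = μY.…
@3 got ?Bool, protocol expects ?Unit  ✗

3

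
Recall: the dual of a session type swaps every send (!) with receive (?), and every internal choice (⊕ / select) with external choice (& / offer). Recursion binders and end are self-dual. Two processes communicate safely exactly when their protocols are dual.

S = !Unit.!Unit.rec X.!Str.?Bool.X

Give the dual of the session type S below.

?Unit.?Unit.rec X.?Str.!Bool.X

!Unit = ?Unit
  !Unit = ?Unit
    rec X = rec X  (μ self-dual)
      !Str = ?Str
        ?Bool = !Bool
          dual(X) = X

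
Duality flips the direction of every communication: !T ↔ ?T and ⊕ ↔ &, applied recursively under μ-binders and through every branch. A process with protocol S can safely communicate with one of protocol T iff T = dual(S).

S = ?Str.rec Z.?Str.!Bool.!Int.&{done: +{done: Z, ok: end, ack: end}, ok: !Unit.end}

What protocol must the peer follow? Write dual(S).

!Str.rec Z.!Str.?Bool.?Int.+{done: &{done: Z, ok: end, ack: end}, ok: ?Unit.end}

?Str → !Str
  rec Z → rec Z  (binder kept)
    ?Str → !Str
      !Bool → ?Bool
        !Int → ?Int
          &{done,ok} → +{done,ok}  (external→internal)
            case done:
              +{done,ok,ack} → &{done,ok,ack}  (select→offer)
                case done:
                  dual(Z) = Z
                case ok:
                  dual(end) = end
                case ack:
                  dual(end) = end
            case ok:
              !Unit → ?Unit
                dual(end) = end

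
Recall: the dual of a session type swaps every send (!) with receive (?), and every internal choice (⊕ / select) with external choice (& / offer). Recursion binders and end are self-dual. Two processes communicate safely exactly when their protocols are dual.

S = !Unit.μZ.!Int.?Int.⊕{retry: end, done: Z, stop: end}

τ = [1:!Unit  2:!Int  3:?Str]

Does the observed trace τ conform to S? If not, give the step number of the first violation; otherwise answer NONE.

@1 !Unit  ✓  now at μZ.…
@2 !Int  ✓  now at ?Int.⊕{retry: end, done: μZ.…, stop: end}
@3 got ?Str, protocol expects ?Int  ✗

3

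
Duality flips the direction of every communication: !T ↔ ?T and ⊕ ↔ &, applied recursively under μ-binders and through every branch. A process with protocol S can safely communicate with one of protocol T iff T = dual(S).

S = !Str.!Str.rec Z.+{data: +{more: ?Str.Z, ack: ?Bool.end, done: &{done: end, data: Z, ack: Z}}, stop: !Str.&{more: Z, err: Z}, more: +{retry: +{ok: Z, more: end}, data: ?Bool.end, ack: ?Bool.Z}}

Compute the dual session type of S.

?Str.?Str.rec Z.&{data: &{more: !Str.Z, ack: !Bool.end, done: +{done: end, data: Z, ack: Z}}, stop: ?Str.+{more: Z, err: Z}, more: &{retry: &{ok: Z, more: end}, data: !Bool.end, ack: !Bool.Z}}

!Str ↦ ?Str
  !Str ↦ ?Str
    rec Z ↦ rec Z  (μ self-dual)
      +{data,stop,more} ↦ &{data,stop,more}  (select→offer)
        • data:
          +{more,ack,done} ↦ &{more,ack,done}  (select→offer)
            • more:
              ?Str ↦ !Str
                Z self-dual
            • ack:
              ?Bool ↦ !Bool
                end self-dual
            • done:
              &{done,data,ack} ↦ +{done,data,ack}  (offer→select)
                • done:
                  end self-dual
                • data:
                  Z self-dual
                • ack:
                  Z self-dual
        • stop:
          !Str ↦ ?Str
            &{more,err} ↦ +{more,err}  (offer→select)
              • more:
                Z self-dual
              • err:
                Z self-dual
        • more:
          +{retry,data,ack} ↦ &{retry,data,ack}  (select→offer)
            • retry:
              +{ok,more} ↦ &{ok,more}  (select→offer)
                • ok:
                  Z self-dual
                • more:
                  end self-dual
            • data:
              ?Bool ↦ !Bool
                end self-dual
            • ack:
              ?Bool ↦ !Bool
                Z self-dual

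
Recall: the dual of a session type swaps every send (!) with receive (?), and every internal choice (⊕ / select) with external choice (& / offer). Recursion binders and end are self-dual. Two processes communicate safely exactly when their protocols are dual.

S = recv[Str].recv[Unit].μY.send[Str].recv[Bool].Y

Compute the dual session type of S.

send[Str].send[Unit].μY.recv[Str].send[Bool].Y

recv[Str] = send[Str]
  recv[Unit] = send[Unit]
    μY = μY  (μ self-dual)
      send[Str] = recv[Str]
        recv[Bool] = send[Bool]
          Y self-dual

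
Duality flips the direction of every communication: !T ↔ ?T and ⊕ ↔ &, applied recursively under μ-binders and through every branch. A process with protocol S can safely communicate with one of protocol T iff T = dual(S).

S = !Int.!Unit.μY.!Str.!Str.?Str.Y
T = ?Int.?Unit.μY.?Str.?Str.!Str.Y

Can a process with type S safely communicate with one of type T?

YES

!Int | ?Int  ok
  !Unit | ?Unit  ok
    μY | μY  ok (rec unchanged)
      !Str | ?Str  ok
        !Str | ?Str  ok
          ?Str | !Str  ok
            Y | Y  ok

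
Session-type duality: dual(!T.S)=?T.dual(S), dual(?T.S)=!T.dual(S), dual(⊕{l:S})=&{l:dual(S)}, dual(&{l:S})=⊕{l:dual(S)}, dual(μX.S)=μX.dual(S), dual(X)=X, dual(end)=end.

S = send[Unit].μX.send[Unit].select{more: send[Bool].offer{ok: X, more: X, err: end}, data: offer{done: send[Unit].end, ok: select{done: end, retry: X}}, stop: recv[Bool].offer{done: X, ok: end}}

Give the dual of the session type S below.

recv[Unit].μX.recv[Unit].offer{more: recv[Bool].select{ok: X, more: X, err: end}, data: select{done: recv[Unit].end, ok: offer{done: end, retry: X}}, stop: send[Bool].select{done: X, ok: end}}

send[Unit] ↦ recv[Unit]
  μX ↦ μX  (binder kept)
    send[Unit] ↦ recv[Unit]
      select{more,data,stop} ↦ offer{more,data,stop}  (⊕→&)
        • more:
          send[Bool] ↦ recv[Bool]
            offer{ok,more,err} ↦ select{ok,more,err}  (offer→select)
              • ok:
                X ↦ X
              • more:
                X ↦ X
              • err:
                end ↦ end
        • data:
          offer{done,ok} ↦ select{done,ok}  (offer→select)
            • done:
              send[Unit] ↦ recv[Unit]
                end ↦ end
            • ok:
              select{done,retry} ↦ offer{done,retry}  (⊕→&)
                • done:
                  end ↦ end
                • retry:
                  X ↦ X
        • stop:
          recv[Bool] ↦ send[Bool]
            offer{done,ok} ↦ select{done,ok}  (offer→select)
              • done:
                X ↦ X
              • ok:
                end ↦ end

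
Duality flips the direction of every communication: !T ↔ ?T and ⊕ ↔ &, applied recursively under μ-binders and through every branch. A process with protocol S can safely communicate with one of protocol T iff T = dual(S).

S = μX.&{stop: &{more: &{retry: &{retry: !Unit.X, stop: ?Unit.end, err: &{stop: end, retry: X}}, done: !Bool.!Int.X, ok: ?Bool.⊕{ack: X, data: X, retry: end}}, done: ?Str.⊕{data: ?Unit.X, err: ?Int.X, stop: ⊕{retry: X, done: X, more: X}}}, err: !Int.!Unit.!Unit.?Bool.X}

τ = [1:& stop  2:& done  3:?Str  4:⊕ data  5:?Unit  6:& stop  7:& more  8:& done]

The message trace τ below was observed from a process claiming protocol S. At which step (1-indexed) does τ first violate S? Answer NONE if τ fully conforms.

step 1: & stop  match  residual = &{more: &{retry: &{retry: !Unit.μX.…, stop: ?Unit.end, err: &{stop: end, retry: μX.…}}, done: !Bool.!Int.μX.…, ok: ?Bool.⊕{ack: μX.…, data: μX.…, retry: end}}, done: ?Str.⊕{data: ?Unit.μX.…, err: ?Int.μX.…, stop: ⊕{retry: μX.…, done: μX.…, more: μX.…}}}
step 2: & done  match  residual = ?Str.⊕{data: ?Unit.μX.…, err: ?Int.μX.…, stop: ⊕{retry: μX.…, done: μX.…, more: μX.…}}
step 3: ?Str  match  residual = ⊕{data: ?Unit.μX.…, err: ?Int.μX.…, stop: ⊕{retry: μX.…, done: μX.…, more: μX.…}}
step 4: ⊕ data  match  residual = ?Unit.μX.…
step 5: ?Unit  match  residual = μX.…
step 6: & stop  match  residual = &{more: &{retry: &{retry: !Unit.μX.…, stop: ?Unit.end, err: &{stop: end, retry: μX.…}}, done: !Bool.!Int.μX.…, ok: ?Bool.⊕{ack: μX.…, data: μX.…, retry: end}}, done: ?Str.⊕{data: ?Unit.μX.…, err: ?Int.μX.…, stop: ⊕{retry: μX.…, done: μX.…, more: μX.…}}}
step 7: & more  match  residual = &{retry: &{retry: !Unit.μX.…, stop: ?Unit.end, err: &{stop: end, retry: μX.…}}, done: !Bool.!Int.μX.…, ok: ?Bool.⊕{ack: μX.…, data: μX.…, retry: end}}
step 8: & done  match  residual = !Bool.!Int.μX.…
all 8 steps conform

NONE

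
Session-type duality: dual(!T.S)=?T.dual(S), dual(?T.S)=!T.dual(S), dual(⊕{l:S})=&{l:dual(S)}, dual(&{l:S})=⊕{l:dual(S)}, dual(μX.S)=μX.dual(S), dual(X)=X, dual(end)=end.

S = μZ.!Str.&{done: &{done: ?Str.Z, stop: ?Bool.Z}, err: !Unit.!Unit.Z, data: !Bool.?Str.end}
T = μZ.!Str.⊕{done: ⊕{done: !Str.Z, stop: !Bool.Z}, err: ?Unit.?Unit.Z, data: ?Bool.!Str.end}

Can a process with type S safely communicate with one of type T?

NO

μZ vs μZ  ok (rec unchanged)
  !Str vs !Str  ✗ same direction on both sides — not dual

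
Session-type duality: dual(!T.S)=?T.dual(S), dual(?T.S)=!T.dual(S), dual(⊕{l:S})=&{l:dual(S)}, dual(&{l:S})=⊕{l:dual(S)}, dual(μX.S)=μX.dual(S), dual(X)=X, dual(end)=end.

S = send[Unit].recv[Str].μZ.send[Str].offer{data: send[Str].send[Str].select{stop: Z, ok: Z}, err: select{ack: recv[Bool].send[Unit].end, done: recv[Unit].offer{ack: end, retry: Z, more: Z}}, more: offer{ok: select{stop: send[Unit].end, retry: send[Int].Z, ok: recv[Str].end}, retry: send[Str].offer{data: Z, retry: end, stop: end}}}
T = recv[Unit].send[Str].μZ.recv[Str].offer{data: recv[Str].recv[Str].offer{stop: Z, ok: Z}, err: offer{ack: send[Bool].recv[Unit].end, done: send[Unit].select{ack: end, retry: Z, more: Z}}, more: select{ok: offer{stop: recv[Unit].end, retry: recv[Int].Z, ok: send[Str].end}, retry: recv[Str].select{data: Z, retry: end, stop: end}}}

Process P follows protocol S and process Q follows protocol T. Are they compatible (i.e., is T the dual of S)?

send[Unit] | recv[Unit]  match
  recv[Str] | send[Str]  match
    μZ | μZ  match (μ self-dual)
      send[Str] | recv[Str]  match
        offer{data,err,more} | offer{data,err,more}  ✗ choice polarity not flipped — not dual

NO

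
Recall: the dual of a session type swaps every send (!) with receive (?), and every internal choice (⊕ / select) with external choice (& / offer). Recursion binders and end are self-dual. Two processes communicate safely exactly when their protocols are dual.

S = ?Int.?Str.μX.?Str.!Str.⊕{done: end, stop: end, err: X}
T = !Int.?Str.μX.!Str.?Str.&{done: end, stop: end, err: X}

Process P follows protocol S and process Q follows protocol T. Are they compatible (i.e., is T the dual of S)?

?Int ‖ !Int  ok
  ?Str ‖ ?Str  ✗ same direction on both sides — not dual

NO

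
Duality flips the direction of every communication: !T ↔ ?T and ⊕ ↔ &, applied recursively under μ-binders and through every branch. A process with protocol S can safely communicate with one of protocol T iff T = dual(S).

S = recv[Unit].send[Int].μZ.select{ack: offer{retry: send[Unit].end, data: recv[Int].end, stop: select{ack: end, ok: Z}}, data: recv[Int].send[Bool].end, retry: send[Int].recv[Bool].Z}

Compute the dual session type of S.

send[Unit].recv[Int].μZ.offer{ack: select{retry: recv[Unit].end, data: send[Int].end, stop: offer{ack: end, ok: Z}}, data: send[Int].recv[Bool].end, retry: recv[Int].send[Bool].Z}

recv[Unit] ↦ send[Unit]
  send[Int] ↦ recv[Int]
    μZ ↦ μZ  (rec unchanged)
      select{ack,data,retry} ↦ offer{ack,data,retry}  (select→offer)
        [ack]
          offer{retry,data,stop} ↦ select{retry,data,stop}  (external→internal)
            [retry]
              send[Unit] ↦ recv[Unit]
                dual(end) = end
            [data]
              recv[Int] ↦ send[Int]
                dual(end) = end
            [stop]
              select{ack,ok} ↦ offer{ack,ok}  (select→offer)
                [ack]
                  dual(end) = end
                [ok]
                  dual(Z) = Z
        [data]
          recv[Int] ↦ send[Int]
            send[Bool] ↦ recv[Bool]
              dual(end) = end
        [retry]
          send[Int] ↦ recv[Int]
            recv[Bool] ↦ send[Bool]
              dual(Z) = Z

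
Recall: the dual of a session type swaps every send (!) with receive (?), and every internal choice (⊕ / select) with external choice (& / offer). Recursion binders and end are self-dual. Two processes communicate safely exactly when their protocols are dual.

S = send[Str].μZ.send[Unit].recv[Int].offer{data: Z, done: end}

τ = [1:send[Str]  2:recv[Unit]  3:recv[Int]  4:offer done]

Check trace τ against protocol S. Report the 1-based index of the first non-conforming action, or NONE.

[1] send[Str]  ok  residual = μZ.…
[2] got recv[Unit], protocol expects send[Unit]  ✗

2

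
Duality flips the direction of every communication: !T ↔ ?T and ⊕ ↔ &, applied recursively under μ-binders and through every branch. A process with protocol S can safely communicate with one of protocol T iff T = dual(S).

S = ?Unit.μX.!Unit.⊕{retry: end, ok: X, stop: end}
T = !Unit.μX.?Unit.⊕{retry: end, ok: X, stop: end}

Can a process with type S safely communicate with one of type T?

?Unit ‖ !Unit  match
  μX ‖ μX  match (rec unchanged)
    !Unit ‖ ?Unit  match
      ⊕{retry,ok,stop} ‖ ⊕{retry,ok,stop}  ✗ choice polarity not flipped — not dual

NO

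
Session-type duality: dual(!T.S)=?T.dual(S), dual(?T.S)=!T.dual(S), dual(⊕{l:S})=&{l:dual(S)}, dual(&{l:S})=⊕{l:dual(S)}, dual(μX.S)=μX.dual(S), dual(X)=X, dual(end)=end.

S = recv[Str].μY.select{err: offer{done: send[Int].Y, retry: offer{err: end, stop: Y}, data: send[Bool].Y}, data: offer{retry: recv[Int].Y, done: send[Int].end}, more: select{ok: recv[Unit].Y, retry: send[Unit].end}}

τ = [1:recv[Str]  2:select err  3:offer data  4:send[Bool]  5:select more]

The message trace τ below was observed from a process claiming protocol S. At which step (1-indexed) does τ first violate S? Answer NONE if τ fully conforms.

NONE

@1 recv[Str]  ok  state: μY.…
@2 select err  ok  state: offer{done: send[Int].μY.…, retry: offer{err: end, stop: μY.…}, data: send[Bool].μY.…}
@3 offer data  ok  state: send[Bool].μY.…
@4 send[Bool]  ok  state: μY.…
@5 select more  ok  state: select{ok: recv[Unit].μY.…, retry: send[Unit].end}
trace exhausted — no violation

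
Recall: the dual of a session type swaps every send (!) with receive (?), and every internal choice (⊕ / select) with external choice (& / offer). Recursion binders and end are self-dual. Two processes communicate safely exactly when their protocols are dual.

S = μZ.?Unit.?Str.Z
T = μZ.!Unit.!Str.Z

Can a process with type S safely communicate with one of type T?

YES

μZ ‖ μZ  ok (rec unchanged)
  ?Unit ‖ !Unit  ok
    ?Str ‖ !Str  ok
      Z ‖ Z  ok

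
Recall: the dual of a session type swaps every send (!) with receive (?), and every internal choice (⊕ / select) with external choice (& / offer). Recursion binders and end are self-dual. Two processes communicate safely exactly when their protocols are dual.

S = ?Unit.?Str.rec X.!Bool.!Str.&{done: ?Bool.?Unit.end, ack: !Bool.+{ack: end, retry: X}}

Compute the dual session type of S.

!Unit.!Str.rec X.?Bool.?Str.+{done: !Bool.!Unit.end, ack: ?Bool.&{ack: end, retry: X}}

?Unit → !Unit
  ?Str → !Str
    rec X → rec X  (rec unchanged)
      !Bool → ?Bool
        !Str → ?Str
          &{done,ack} → +{done,ack}  (external→internal)
            [done]
              ?Bool → !Bool
                ?Unit → !Unit
                  dual(end) = end
            [ack]
              !Bool → ?Bool
                +{ack,retry} → &{ack,retry}  (⊕→&)
                  [ack]
                    dual(end) = end
                  [retry]
                    dual(X) = X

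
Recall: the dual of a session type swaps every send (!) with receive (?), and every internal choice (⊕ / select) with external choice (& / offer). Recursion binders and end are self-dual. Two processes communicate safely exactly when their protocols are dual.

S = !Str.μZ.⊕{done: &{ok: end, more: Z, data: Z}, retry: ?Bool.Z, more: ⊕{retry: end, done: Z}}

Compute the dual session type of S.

!Str → ?Str
  μZ → μZ  (rec unchanged)
    ⊕{done,retry,more} → &{done,retry,more}  (internal→external)
      • done:
        &{ok,more,data} → ⊕{ok,more,data}  (external→internal)
          • ok:
            dual(end) = end
          • more:
            dual(Z) = Z
          • data:
            dual(Z) = Z
      • retry:
        ?Bool → !Bool
          dual(Z) = Z
      • more:
        ⊕{retry,done} → &{retry,done}  (internal→external)
          • retry:
            dual(end) = end
          • done:
            dual(Z) = Z

?Str.μZ.&{done: ⊕{ok: end, more: Z, data: Z}, retry: !Bool.Z, more: &{retry: end, done: Z}}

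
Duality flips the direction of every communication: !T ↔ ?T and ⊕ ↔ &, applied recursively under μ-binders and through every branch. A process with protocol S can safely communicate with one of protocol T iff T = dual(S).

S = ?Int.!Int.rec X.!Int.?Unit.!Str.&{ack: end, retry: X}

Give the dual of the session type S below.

!Int.?Int.rec X.?Int.!Unit.?Str.+{ack: end, retry: X}

?Int = !Int
  !Int = ?Int
    rec X = rec X  (binder kept)
      !Int = ?Int
        ?Unit = !Unit
          !Str = ?Str
            &{ack,retry} = +{ack,retry}  (&→⊕)
              case ack:
                end ↦ end
              case retry:
                X ↦ X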